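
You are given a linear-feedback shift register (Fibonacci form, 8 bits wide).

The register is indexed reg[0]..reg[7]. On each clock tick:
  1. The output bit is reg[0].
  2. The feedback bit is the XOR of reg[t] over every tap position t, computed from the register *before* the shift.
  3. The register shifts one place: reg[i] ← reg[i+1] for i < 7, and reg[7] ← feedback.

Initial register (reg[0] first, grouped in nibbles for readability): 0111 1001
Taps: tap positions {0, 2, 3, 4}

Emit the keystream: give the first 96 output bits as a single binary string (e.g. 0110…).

011110011100110001011010010001010010101001110111011001111011111101001100110101000110000011101010

k : reg_k → out_k, fb_k
0: 01111001 → 0, fb=1
1: 11110011 → 1, fb=1
2: 11100111 → 1, fb=0
3: 11001110 → 1, fb=0
4: 10011100 → 1, fb=1
5: 00111001 → 0, fb=1
6: 01110011 → 0, fb=0
7: 11100110 → 1, fb=0
8: 11001100 → 1, fb=0
9: 10011000 → 1, fb=1
10: 00110001 → 0, fb=0
11: 01100010 → 0, fb=1
12: 11000101 → 1, fb=1
13: 10001011 → 1, fb=0
14: 00010110 → 0, fb=1
15: 00101101 → 0, fb=0
16: 01011010 → 0, fb=0
17: 10110100 → 1, fb=1
18: 01101001 → 0, fb=0
19: 11010010 → 1, fb=0
20: 10100100 → 1, fb=0
21: 01001000 → 0, fb=1
22: 10010001 → 1, fb=0
23: 00100010 → 0, fb=1
24: 01000101 → 0, fb=0
25: 10001010 → 1, fb=0
26: 00010100 → 0, fb=1
27: 00101001 → 0, fb=0
28: 01010010 → 0, fb=1
29: 10100101 → 1, fb=0
30: 01001010 → 0, fb=1
31: 10010101 → 1, fb=0
32: 00101010 → 0, fb=0
33: 01010100 → 0, fb=1
34: 10101001 → 1, fb=1
35: 01010011 → 0, fb=1
36: 10100111 → 1, fb=0
37: 01001110 → 0, fb=1
38: 10011101 → 1, fb=1
39: 00111011 → 0, fb=1
40: 01110111 → 0, fb=0
41: 11101110 → 1, fb=1
42: 11011101 → 1, fb=1
43: 10111011 → 1, fb=0
44: 01110110 → 0, fb=0
45: 11101100 → 1, fb=1
46: 11011001 → 1, fb=1
47: 10110011 → 1, fb=1
48: 01100111 → 0, fb=1
49: 11001111 → 1, fb=0
50: 10011110 → 1, fb=1
51: 00111101 → 0, fb=1
52: 01111011 → 0, fb=1
53: 11110111 → 1, fb=1
54: 11101111 → 1, fb=1
55: 11011111 → 1, fb=1
56: 10111111 → 1, fb=0
57: 01111110 → 0, fb=1
58: 11111101 → 1, fb=0
59: 11111010 → 1, fb=0
60: 11110100 → 1, fb=1
61: 11101001 → 1, fb=1
62: 11010011 → 1, fb=0
63: 10100110 → 1, fb=0
64: 01001100 → 0, fb=1
65: 10011001 → 1, fb=1
66: 00110011 → 0, fb=0
67: 01100110 → 0, fb=1
68: 11001101 → 1, fb=0
69: 10011010 → 1, fb=1
70: 00110101 → 0, fb=0
71: 01101010 → 0, fb=0
72: 11010100 → 1, fb=0
73: 10101000 → 1, fb=1
74: 01010001 → 0, fb=1
75: 10100011 → 1, fb=0
76: 01000110 → 0, fb=0
77: 10001100 → 1, fb=0
78: 00011000 → 0, fb=0
79: 00110000 → 0, fb=0
80: 01100000 → 0, fb=1
81: 11000001 → 1, fb=1
82: 10000011 → 1, fb=1
83: 00000111 → 0, fb=0
84: 00001110 → 0, fb=1
85: 00011101 → 0, fb=0
86: 00111010 → 0, fb=1
87: 01110101 → 0, fb=0
88: 11101010 → 1, fb=1
89: 11010101 → 1, fb=0
90: 10101010 → 1, fb=1
91: 01010101 → 0, fb=1
92: 10101011 → 1, fb=1
93: 01010111 → 0, fb=1
94: 10101111 → 1, fb=1
95: 01011111 → 0, fb=0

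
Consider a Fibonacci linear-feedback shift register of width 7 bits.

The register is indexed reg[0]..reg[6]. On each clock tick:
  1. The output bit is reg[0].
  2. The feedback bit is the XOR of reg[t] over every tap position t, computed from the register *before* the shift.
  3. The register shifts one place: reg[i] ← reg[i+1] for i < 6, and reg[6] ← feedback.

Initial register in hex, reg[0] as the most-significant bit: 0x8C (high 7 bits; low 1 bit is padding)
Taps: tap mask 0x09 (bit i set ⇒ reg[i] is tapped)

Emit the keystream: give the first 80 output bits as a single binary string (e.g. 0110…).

tick  register→output (feedback)
  0  1000110→1 (1)
  1  0001101→0 (1)
  2  0011011→0 (1)
  3  0110111→0 (0)
  4  1101110→1 (0)
  5  1011100→1 (0)
  6  0111000→0 (1)
  7  1110001→1 (1)
  8  1100011→1 (1)
  9  1000111→1 (1)
 10  0001111→0 (1)
 11  0011111→0 (1)
 12  0111111→0 (1)
 13  1111111→1 (0)
 14  1111110→1 (0)
 15  1111100→1 (0)
 16  1111000→1 (0)
 17  1110000→1 (1)
 18  1100001→1 (1)
 19  1000011→1 (1)
 20  0000111→0 (0)
 21  0001110→0 (1)
 22  0011101→0 (1)
 23  0111011→0 (1)
 24  1110111→1 (1)
 25  1101111→1 (0)
 26  1011110→1 (0)
 27  0111100→0 (1)
 28  1111001→1 (0)
 29  1110010→1 (1)
 30  1100101→1 (1)
 31  1001011→1 (0)
 32  0010110→0 (0)
 33  0101100→0 (1)
 34  1011001→1 (0)
 35  0110010→0 (0)
 36  1100100→1 (1)
 37  1001001→1 (0)
 38  0010010→0 (0)
 39  0100100→0 (0)
 40  1001000→1 (0)
 41  0010000→0 (0)
 42  0100000→0 (0)
 43  1000000→1 (1)
 44  0000001→0 (0)
 45  0000010→0 (0)
 46  0000100→0 (0)
 47  0001000→0 (1)
 48  0010001→0 (0)
 49  0100010→0 (0)
 50  1000100→1 (1)
 51  0001001→0 (1)
 52  0010011→0 (0)
 53  0100110→0 (0)
 54  1001100→1 (0)
 55  0011000→0 (1)
 56  0110001→0 (0)
 57  1100010→1 (1)
 58  1000101→1 (1)
 59  0001011→0 (1)
 60  0010111→0 (0)
 61  0101110→0 (1)
 62  1011101→1 (0)
 63  0111010→0 (1)
 64  1110101→1 (1)
 65  1101011→1 (0)
 66  1010110→1 (1)
 67  0101101→0 (1)
 68  1011011→1 (0)
 69  0110110→0 (0)
 70  1101100→1 (0)
 71  1011000→1 (0)
 72  0110000→0 (0)
 73  1100000→1 (1)
 74  1000001→1 (1)
 75  0000011→0 (0)
 76  0000110→0 (0)
 77  0001100→0 (1)
 78  0011001→0 (1)
 79  0110011→0 (0)

10001101110001111111000011101111001011001001000000100010011000101110101101100000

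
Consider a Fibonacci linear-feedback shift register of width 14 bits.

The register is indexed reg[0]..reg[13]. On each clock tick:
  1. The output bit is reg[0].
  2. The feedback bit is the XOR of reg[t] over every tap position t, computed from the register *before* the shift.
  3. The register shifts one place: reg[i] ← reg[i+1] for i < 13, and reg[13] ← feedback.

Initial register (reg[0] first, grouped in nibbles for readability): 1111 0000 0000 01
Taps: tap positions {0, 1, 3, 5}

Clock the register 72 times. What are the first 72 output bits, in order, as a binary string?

step | reg (before) | out | fb
   0 | 11110000000001 | 1 | 1
   1 | 11100000000011 | 1 | 0
   2 | 11000000000110 | 1 | 0
   3 | 10000000001100 | 1 | 1
   4 | 00000000011001 | 0 | 0
   5 | 00000000110010 | 0 | 0
   6 | 00000001100100 | 0 | 0
   7 | 00000011001000 | 0 | 0
   8 | 00000110010000 | 0 | 1
   9 | 00001100100001 | 0 | 1
  10 | 00011001000011 | 0 | 1
  11 | 00110010000111 | 0 | 1
  12 | 01100100001111 | 0 | 0
  13 | 11001000011110 | 1 | 0
  14 | 10010000111100 | 1 | 0
  15 | 00100001111000 | 0 | 0
  16 | 01000011110000 | 0 | 1
  17 | 10000111100001 | 1 | 0
  18 | 00001111000010 | 0 | 1
  19 | 00011110000101 | 0 | 0
  20 | 00111100001010 | 0 | 0
  21 | 01111000010100 | 0 | 0
  22 | 11110000101000 | 1 | 1
  23 | 11100001010001 | 1 | 0
  24 | 11000010100010 | 1 | 0
  25 | 10000101000100 | 1 | 0
  26 | 00001010001000 | 0 | 0
  27 | 00010100010000 | 0 | 0
  28 | 00101000100000 | 0 | 0
  29 | 01010001000000 | 0 | 0
  30 | 10100010000000 | 1 | 1
  31 | 01000100000001 | 0 | 0
  32 | 10001000000010 | 1 | 1
  33 | 00010000000101 | 0 | 1
  34 | 00100000001011 | 0 | 0
  35 | 01000000010110 | 0 | 1
  36 | 10000000101101 | 1 | 1
  37 | 00000001011011 | 0 | 0
  38 | 00000010110110 | 0 | 0
  39 | 00000101101100 | 0 | 1
  40 | 00001011011001 | 0 | 0
  41 | 00010110110010 | 0 | 0
  42 | 00101101100100 | 0 | 1
  43 | 01011011001001 | 0 | 0
  44 | 10110110010010 | 1 | 1
  45 | 01101100100101 | 0 | 0
  46 | 11011001001010 | 1 | 1
  47 | 10110010010101 | 1 | 0
  48 | 01100100101010 | 0 | 0
  49 | 11001001010100 | 1 | 0
  50 | 10010010101000 | 1 | 0
  51 | 00100101010000 | 0 | 1
  52 | 01001010100001 | 0 | 1
  53 | 10010101000011 | 1 | 1
  54 | 00101010000111 | 0 | 0
  55 | 01010100001110 | 0 | 1
  56 | 10101000011101 | 1 | 1
  57 | 01010000111011 | 0 | 0
  58 | 10100001110110 | 1 | 1
  59 | 01000011101101 | 0 | 1
  60 | 10000111011011 | 1 | 0
  61 | 00001110110110 | 0 | 1
  62 | 00011101101101 | 0 | 0
  63 | 00111011011010 | 0 | 1
  64 | 01110110110101 | 0 | 1
  65 | 11101101101011 | 1 | 1
  66 | 11011011010111 | 1 | 1
  67 | 10110110101111 | 1 | 1
  68 | 01101101011111 | 0 | 0
  69 | 11011010111110 | 1 | 1
  70 | 10110101111101 | 1 | 1
  71 | 01101011111011 | 0 | 1

111100000000011001000011110000101000100000001011011001001010100001110110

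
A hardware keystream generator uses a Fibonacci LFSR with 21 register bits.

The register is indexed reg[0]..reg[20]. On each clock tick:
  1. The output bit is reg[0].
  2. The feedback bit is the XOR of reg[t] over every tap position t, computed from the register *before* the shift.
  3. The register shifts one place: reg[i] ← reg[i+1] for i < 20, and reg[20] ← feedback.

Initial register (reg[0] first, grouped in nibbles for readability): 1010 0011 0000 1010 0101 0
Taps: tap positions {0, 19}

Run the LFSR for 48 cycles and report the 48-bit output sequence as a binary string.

101000110000101001010001010010101110100010100010

step | reg (before) | out | fb
   0 | 101000110000101001010 | 1 | 0
   1 | 010001100001010010100 | 0 | 0
   2 | 100011000010100101000 | 1 | 1
   3 | 000110000101001010001 | 0 | 0
   4 | 001100001010010100010 | 0 | 1
   5 | 011000010100101000101 | 0 | 0
   6 | 110000101001010001010 | 1 | 0
   7 | 100001010010100010100 | 1 | 1
   8 | 000010100101000101001 | 0 | 0
   9 | 000101001010001010010 | 0 | 1
  10 | 001010010100010100101 | 0 | 0
  11 | 010100101000101001010 | 0 | 1
  12 | 101001010001010010101 | 1 | 1
  13 | 010010100010100101011 | 0 | 1
  14 | 100101000101001010111 | 1 | 0
  15 | 001010001010010101110 | 0 | 1
  16 | 010100010100101011101 | 0 | 0
  17 | 101000101001010111010 | 1 | 0
  18 | 010001010010101110100 | 0 | 0
  19 | 100010100101011101000 | 1 | 1
  20 | 000101001010111010001 | 0 | 0
  21 | 001010010101110100010 | 0 | 1
  22 | 010100101011101000101 | 0 | 0
  23 | 101001010111010001010 | 1 | 0
  24 | 010010101110100010100 | 0 | 0
  25 | 100101011101000101000 | 1 | 1
  26 | 001010111010001010001 | 0 | 0
  27 | 010101110100010100010 | 0 | 1
  28 | 101011101000101000101 | 1 | 1
  29 | 010111010001010001011 | 0 | 1
  30 | 101110100010100010111 | 1 | 0
  31 | 011101000101000101110 | 0 | 1
  32 | 111010001010001011101 | 1 | 1
  33 | 110100010100010111011 | 1 | 0
  34 | 101000101000101110110 | 1 | 0
  35 | 010001010001011101100 | 0 | 0
  36 | 100010100010111011000 | 1 | 1
  37 | 000101000101110110001 | 0 | 0
  38 | 001010001011101100010 | 0 | 1
  39 | 010100010111011000101 | 0 | 0
  40 | 101000101110110001010 | 1 | 0
  41 | 010001011101100010100 | 0 | 0
  42 | 100010111011000101000 | 1 | 1
  43 | 000101110110001010001 | 0 | 0
  44 | 001011101100010100010 | 0 | 1
  45 | 010111011000101000101 | 0 | 0
  46 | 101110110001010001010 | 1 | 0
  47 | 011101100010100010100 | 0 | 0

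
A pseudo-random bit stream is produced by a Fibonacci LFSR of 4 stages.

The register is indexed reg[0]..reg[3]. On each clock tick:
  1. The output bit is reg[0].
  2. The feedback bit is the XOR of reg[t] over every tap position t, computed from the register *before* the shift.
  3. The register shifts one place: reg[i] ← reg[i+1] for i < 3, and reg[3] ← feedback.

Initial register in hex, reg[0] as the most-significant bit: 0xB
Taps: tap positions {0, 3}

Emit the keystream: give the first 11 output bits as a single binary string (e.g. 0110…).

10110010001

k : reg_k → out_k, fb_k
0: 1011 → 1, fb=0
1: 0110 → 0, fb=0
2: 1100 → 1, fb=1
3: 1001 → 1, fb=0
4: 0010 → 0, fb=0
5: 0100 → 0, fb=0
6: 1000 → 1, fb=1
7: 0001 → 0, fb=1
8: 0011 → 0, fb=1
9: 0111 → 0, fb=1
10: 1111 → 1, fb=0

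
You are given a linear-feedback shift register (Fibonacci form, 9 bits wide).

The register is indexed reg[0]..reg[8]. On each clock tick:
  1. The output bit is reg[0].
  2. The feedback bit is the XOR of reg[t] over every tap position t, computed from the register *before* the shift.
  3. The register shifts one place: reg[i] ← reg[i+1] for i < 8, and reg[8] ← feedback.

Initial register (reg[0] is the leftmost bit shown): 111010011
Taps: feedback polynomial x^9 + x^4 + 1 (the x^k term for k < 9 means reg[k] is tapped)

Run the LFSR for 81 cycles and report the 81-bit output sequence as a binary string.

k : reg_k → out_k, fb_k
0: 111010011 → 1, fb=0
1: 110100110 → 1, fb=1
2: 101001101 → 1, fb=1
3: 010011011 → 0, fb=1
4: 100110111 → 1, fb=0
5: 001101110 → 0, fb=0
6: 011011100 → 0, fb=1
7: 110111001 → 1, fb=0
8: 101110010 → 1, fb=0
9: 011100100 → 0, fb=0
10: 111001000 → 1, fb=1
11: 110010001 → 1, fb=0
12: 100100010 → 1, fb=1
13: 001000101 → 0, fb=0
14: 010001010 → 0, fb=0
15: 100010100 → 1, fb=0
16: 000101000 → 0, fb=0
17: 001010000 → 0, fb=1
18: 010100001 → 0, fb=0
19: 101000010 → 1, fb=1
20: 010000101 → 0, fb=0
21: 100001010 → 1, fb=1
22: 000010101 → 0, fb=1
23: 000101011 → 0, fb=0
24: 001010110 → 0, fb=1
25: 010101101 → 0, fb=0
26: 101011010 → 1, fb=0
27: 010110100 → 0, fb=1
28: 101101001 → 1, fb=1
29: 011010011 → 0, fb=1
30: 110100111 → 1, fb=1
31: 101001111 → 1, fb=1
32: 010011111 → 0, fb=1
33: 100111111 → 1, fb=0
34: 001111110 → 0, fb=1
35: 011111101 → 0, fb=1
36: 111111011 → 1, fb=0
37: 111110110 → 1, fb=0
38: 111101100 → 1, fb=1
39: 111011001 → 1, fb=0
40: 110110010 → 1, fb=0
41: 101100100 → 1, fb=1
42: 011001001 → 0, fb=0
43: 110010010 → 1, fb=0
44: 100100100 → 1, fb=1
45: 001001001 → 0, fb=0
46: 010010010 → 0, fb=1
47: 100100101 → 1, fb=1
48: 001001011 → 0, fb=0
49: 010010110 → 0, fb=1
50: 100101101 → 1, fb=1
51: 001011011 → 0, fb=1
52: 010110111 → 0, fb=1
53: 101101111 → 1, fb=1
54: 011011111 → 0, fb=1
55: 110111111 → 1, fb=0
56: 101111110 → 1, fb=0
57: 011111100 → 0, fb=1
58: 111111001 → 1, fb=0
59: 111110010 → 1, fb=0
60: 111100100 → 1, fb=1
61: 111001001 → 1, fb=1
62: 110010011 → 1, fb=0
63: 100100110 → 1, fb=1
64: 001001101 → 0, fb=0
65: 010011010 → 0, fb=1
66: 100110101 → 1, fb=0
67: 001101010 → 0, fb=0
68: 011010100 → 0, fb=1
69: 110101001 → 1, fb=1
70: 101010011 → 1, fb=0
71: 010100110 → 0, fb=0
72: 101001100 → 1, fb=1
73: 010011001 → 0, fb=1
74: 100110011 → 1, fb=0
75: 001100110 → 0, fb=0
76: 011001100 → 0, fb=0
77: 110011000 → 1, fb=0
78: 100110000 → 1, fb=0
79: 001100000 → 0, fb=0
80: 011000000 → 0, fb=0

111010011011100100010100001010110100111111011001001001011011111100100110101001100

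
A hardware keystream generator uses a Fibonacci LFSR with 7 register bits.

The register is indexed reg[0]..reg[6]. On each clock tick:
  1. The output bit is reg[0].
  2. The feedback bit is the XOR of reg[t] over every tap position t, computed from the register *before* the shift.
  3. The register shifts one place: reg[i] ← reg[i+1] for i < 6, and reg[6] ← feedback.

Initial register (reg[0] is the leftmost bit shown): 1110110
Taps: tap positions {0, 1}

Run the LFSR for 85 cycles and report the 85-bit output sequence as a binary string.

1110110001101001011101110011001010101111111000000100000110000101000111100100010110011

k : reg_k → out_k, fb_k
0: 1110110 → 1, fb=0
1: 1101100 → 1, fb=0
2: 1011000 → 1, fb=1
3: 0110001 → 0, fb=1
4: 1100011 → 1, fb=0
5: 1000110 → 1, fb=1
6: 0001101 → 0, fb=0
7: 0011010 → 0, fb=0
8: 0110100 → 0, fb=1
9: 1101001 → 1, fb=0
10: 1010010 → 1, fb=1
11: 0100101 → 0, fb=1
12: 1001011 → 1, fb=1
13: 0010111 → 0, fb=0
14: 0101110 → 0, fb=1
15: 1011101 → 1, fb=1
16: 0111011 → 0, fb=1
17: 1110111 → 1, fb=0
18: 1101110 → 1, fb=0
19: 1011100 → 1, fb=1
20: 0111001 → 0, fb=1
21: 1110011 → 1, fb=0
22: 1100110 → 1, fb=0
23: 1001100 → 1, fb=1
24: 0011001 → 0, fb=0
25: 0110010 → 0, fb=1
26: 1100101 → 1, fb=0
27: 1001010 → 1, fb=1
28: 0010101 → 0, fb=0
29: 0101010 → 0, fb=1
30: 1010101 → 1, fb=1
31: 0101011 → 0, fb=1
32: 1010111 → 1, fb=1
33: 0101111 → 0, fb=1
34: 1011111 → 1, fb=1
35: 0111111 → 0, fb=1
36: 1111111 → 1, fb=0
37: 1111110 → 1, fb=0
38: 1111100 → 1, fb=0
39: 1111000 → 1, fb=0
40: 1110000 → 1, fb=0
41: 1100000 → 1, fb=0
42: 1000000 → 1, fb=1
43: 0000001 → 0, fb=0
44: 0000010 → 0, fb=0
45: 0000100 → 0, fb=0
46: 0001000 → 0, fb=0
47: 0010000 → 0, fb=0
48: 0100000 → 0, fb=1
49: 1000001 → 1, fb=1
50: 0000011 → 0, fb=0
51: 0000110 → 0, fb=0
52: 0001100 → 0, fb=0
53: 0011000 → 0, fb=0
54: 0110000 → 0, fb=1
55: 1100001 → 1, fb=0
56: 1000010 → 1, fb=1
57: 0000101 → 0, fb=0
58: 0001010 → 0, fb=0
59: 0010100 → 0, fb=0
60: 0101000 → 0, fb=1
61: 1010001 → 1, fb=1
62: 0100011 → 0, fb=1
63: 1000111 → 1, fb=1
64: 0001111 → 0, fb=0
65: 0011110 → 0, fb=0
66: 0111100 → 0, fb=1
67: 1111001 → 1, fb=0
68: 1110010 → 1, fb=0
69: 1100100 → 1, fb=0
70: 1001000 → 1, fb=1
71: 0010001 → 0, fb=0
72: 0100010 → 0, fb=1
73: 1000101 → 1, fb=1
74: 0001011 → 0, fb=0
75: 0010110 → 0, fb=0
76: 0101100 → 0, fb=1
77: 1011001 → 1, fb=1
78: 0110011 → 0, fb=1
79: 1100111 → 1, fb=0
80: 1001110 → 1, fb=1
81: 0011101 → 0, fb=0
82: 0111010 → 0, fb=1
83: 1110101 → 1, fb=0
84: 1101010 → 1, fb=0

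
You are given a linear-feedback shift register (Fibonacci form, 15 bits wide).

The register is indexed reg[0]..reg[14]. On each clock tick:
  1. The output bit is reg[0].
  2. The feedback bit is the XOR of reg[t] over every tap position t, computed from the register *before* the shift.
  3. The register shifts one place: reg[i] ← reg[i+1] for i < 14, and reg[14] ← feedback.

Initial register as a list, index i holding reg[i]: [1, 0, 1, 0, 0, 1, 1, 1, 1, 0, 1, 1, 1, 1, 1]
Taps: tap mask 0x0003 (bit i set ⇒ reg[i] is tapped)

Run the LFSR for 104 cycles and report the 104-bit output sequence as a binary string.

10100111101111111101000110000000111001010000001001011110000011011100010000101100100110001110101101010010

step | reg (before) | out | fb
   0 | 101001111011111 | 1 | 1
   1 | 010011110111111 | 0 | 1
   2 | 100111101111111 | 1 | 1
   3 | 001111011111111 | 0 | 0
   4 | 011110111111110 | 0 | 1
   5 | 111101111111101 | 1 | 0
   6 | 111011111111010 | 1 | 0
   7 | 110111111110100 | 1 | 0
   8 | 101111111101000 | 1 | 1
   9 | 011111111010001 | 0 | 1
  10 | 111111110100011 | 1 | 0
  11 | 111111101000110 | 1 | 0
  12 | 111111010001100 | 1 | 0
  13 | 111110100011000 | 1 | 0
  14 | 111101000110000 | 1 | 0
  15 | 111010001100000 | 1 | 0
  16 | 110100011000000 | 1 | 0
  17 | 101000110000000 | 1 | 1
  18 | 010001100000001 | 0 | 1
  19 | 100011000000011 | 1 | 1
  20 | 000110000000111 | 0 | 0
  21 | 001100000001110 | 0 | 0
  22 | 011000000011100 | 0 | 1
  23 | 110000000111001 | 1 | 0
  24 | 100000001110010 | 1 | 1
  25 | 000000011100101 | 0 | 0
  26 | 000000111001010 | 0 | 0
  27 | 000001110010100 | 0 | 0
  28 | 000011100101000 | 0 | 0
  29 | 000111001010000 | 0 | 0
  30 | 001110010100000 | 0 | 0
  31 | 011100101000000 | 0 | 1
  32 | 111001010000001 | 1 | 0
  33 | 110010100000010 | 1 | 0
  34 | 100101000000100 | 1 | 1
  35 | 001010000001001 | 0 | 0
  36 | 010100000010010 | 0 | 1
  37 | 101000000100101 | 1 | 1
  38 | 010000001001011 | 0 | 1
  39 | 100000010010111 | 1 | 1
  40 | 000000100101111 | 0 | 0
  41 | 000001001011110 | 0 | 0
  42 | 000010010111100 | 0 | 0
  43 | 000100101111000 | 0 | 0
  44 | 001001011110000 | 0 | 0
  45 | 010010111100000 | 0 | 1
  46 | 100101111000001 | 1 | 1
  47 | 001011110000011 | 0 | 0
  48 | 010111100000110 | 0 | 1
  49 | 101111000001101 | 1 | 1
  50 | 011110000011011 | 0 | 1
  51 | 111100000110111 | 1 | 0
  52 | 111000001101110 | 1 | 0
  53 | 110000011011100 | 1 | 0
  54 | 100000110111000 | 1 | 1
  55 | 000001101110001 | 0 | 0
  56 | 000011011100010 | 0 | 0
  57 | 000110111000100 | 0 | 0
  58 | 001101110001000 | 0 | 0
  59 | 011011100010000 | 0 | 1
  60 | 110111000100001 | 1 | 0
  61 | 101110001000010 | 1 | 1
  62 | 011100010000101 | 0 | 1
  63 | 111000100001011 | 1 | 0
  64 | 110001000010110 | 1 | 0
  65 | 100010000101100 | 1 | 1
  66 | 000100001011001 | 0 | 0
  67 | 001000010110010 | 0 | 0
  68 | 010000101100100 | 0 | 1
  69 | 100001011001001 | 1 | 1
  70 | 000010110010011 | 0 | 0
  71 | 000101100100110 | 0 | 0
  72 | 001011001001100 | 0 | 0
  73 | 010110010011000 | 0 | 1
  74 | 101100100110001 | 1 | 1
  75 | 011001001100011 | 0 | 1
  76 | 110010011000111 | 1 | 0
  77 | 100100110001110 | 1 | 1
  78 | 001001100011101 | 0 | 0
  79 | 010011000111010 | 0 | 1
  80 | 100110001110101 | 1 | 1
  81 | 001100011101011 | 0 | 0
  82 | 011000111010110 | 0 | 1
  83 | 110001110101101 | 1 | 0
  84 | 100011101011010 | 1 | 1
  85 | 000111010110101 | 0 | 0
  86 | 001110101101010 | 0 | 0
  87 | 011101011010100 | 0 | 1
  88 | 111010110101001 | 1 | 0
  89 | 110101101010010 | 1 | 0
  90 | 101011010100100 | 1 | 1
  91 | 010110101001001 | 0 | 1
  92 | 101101010010011 | 1 | 1
  93 | 011010100100111 | 0 | 1
  94 | 110101001001111 | 1 | 0
  95 | 101010010011110 | 1 | 1
  96 | 010100100111101 | 0 | 1
  97 | 101001001111011 | 1 | 1
  98 | 010010011110111 | 0 | 1
  99 | 100100111101111 | 1 | 1
 100 | 001001111011111 | 0 | 0
 101 | 010011110111110 | 0 | 1
 102 | 100111101111101 | 1 | 1
 103 | 001111011111011 | 0 | 0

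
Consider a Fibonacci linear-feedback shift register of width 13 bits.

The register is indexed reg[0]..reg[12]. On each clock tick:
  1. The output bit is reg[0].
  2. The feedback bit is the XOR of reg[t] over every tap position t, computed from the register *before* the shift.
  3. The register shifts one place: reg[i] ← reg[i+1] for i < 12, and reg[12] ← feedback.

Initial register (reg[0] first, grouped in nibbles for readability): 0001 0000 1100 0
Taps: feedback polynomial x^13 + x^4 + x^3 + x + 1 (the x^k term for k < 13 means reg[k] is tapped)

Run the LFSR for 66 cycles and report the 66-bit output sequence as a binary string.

000100001100010111011001111010011101111101001011011110011000111011

tick  register→output (feedback)
  0  0001000011000→0 (1)
  1  0010000110001→0 (0)
  2  0100001100010→0 (1)
  3  1000011000101→1 (1)
  4  0000110001011→0 (1)
  5  0001100010111→0 (0)
  6  0011000101110→0 (1)
  7  0110001011101→0 (1)
  8  1100010111011→1 (0)
  9  1000101110110→1 (0)
 10  0001011101100→0 (1)
 11  0010111011001→0 (1)
 12  0101110110011→0 (1)
 13  1011101100111→1 (1)
 14  0111011001111→0 (0)
 15  1110110011110→1 (1)
 16  1101100111101→1 (0)
 17  1011001111010→1 (0)
 18  0110011110100→0 (1)
 19  1100111101001→1 (1)
 20  1001111010011→1 (1)
 21  0011110100111→0 (0)
 22  0111101001110→0 (1)
 23  1111010011101→1 (1)
 24  1110100111011→1 (1)
 25  1101001110111→1 (1)
 26  1010011101111→1 (1)
 27  0100111011111→0 (0)
 28  1001110111110→1 (1)
 29  0011101111101→0 (0)
 30  0111011111010→0 (0)
 31  1110111110100→1 (1)
 32  1101111101001→1 (0)
 33  1011111010010→1 (1)
 34  0111110100101→0 (1)
 35  1111101001011→1 (0)
 36  1111010010110→1 (1)
 37  1110100101101→1 (1)
 38  1101001011011→1 (1)
 39  1010010110111→1 (1)
 40  0100101101111→0 (0)
 41  1001011011110→1 (0)
 42  0010110111100→0 (1)
 43  0101101111001→0 (1)
 44  1011011110011→1 (0)
 45  0110111100110→0 (0)
 46  1101111001100→1 (0)
 47  1011110011000→1 (1)
 48  0111100110001→0 (1)
 49  1111001100011→1 (1)
 50  1110011000111→1 (0)
 51  1100110001110→1 (1)
 52  1001100011101→1 (1)
 53  0011000111011→0 (1)
 54  0110001110111→0 (1)
 55  1100011101111→1 (0)
 56  1000111011110→1 (0)
 57  0001110111100→0 (0)
 58  0011101111000→0 (0)
 59  0111011110000→0 (0)
 60  1110111100000→1 (1)
 61  1101111000001→1 (0)
 62  1011110000010→1 (1)
 63  0111100000101→0 (1)
 64  1111000001011→1 (1)
 65  1110000010111→1 (0)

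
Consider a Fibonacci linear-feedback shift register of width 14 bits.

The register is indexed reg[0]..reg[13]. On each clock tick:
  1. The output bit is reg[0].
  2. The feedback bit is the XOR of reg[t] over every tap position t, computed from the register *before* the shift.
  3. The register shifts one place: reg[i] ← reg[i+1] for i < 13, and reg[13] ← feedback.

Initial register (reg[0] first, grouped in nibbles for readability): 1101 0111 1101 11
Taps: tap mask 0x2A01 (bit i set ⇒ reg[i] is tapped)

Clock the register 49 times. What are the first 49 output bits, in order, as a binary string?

k : reg_k → out_k, fb_k
0: 11010111110111 → 1, fb=0
1: 10101111101110 → 1, fb=0
2: 01011111011100 → 0, fb=0
3: 10111110111000 → 1, fb=0
4: 01111101110000 → 0, fb=1
5: 11111011100001 → 1, fb=0
6: 11110111000010 → 1, fb=1
7: 11101110000101 → 1, fb=1
8: 11011100001011 → 1, fb=0
9: 10111000010110 → 1, fb=1
10: 01110000101101 → 0, fb=0
11: 11100001011010 → 1, fb=0
12: 11000010110100 → 1, fb=1
13: 10000101101001 → 1, fb=0
14: 00001011010010 → 0, fb=1
15: 00010110100101 → 0, fb=0
16: 00101101001010 → 0, fb=0
17: 01011010010100 → 0, fb=0
18: 10110100101000 → 1, fb=1
19: 01101001010001 → 0, fb=0
20: 11010010100010 → 1, fb=1
21: 10100101000101 → 1, fb=1
22: 01001010001011 → 0, fb=1
23: 10010100010111 → 1, fb=0
24: 00101000101110 → 0, fb=1
25: 01010001011101 → 0, fb=1
26: 10100010111011 → 1, fb=1
27: 01000101110111 → 0, fb=1
28: 10001011101111 → 1, fb=1
29: 00010111011111 → 0, fb=1
30: 00101110111111 → 0, fb=1
31: 01011101111111 → 0, fb=1
32: 10111011111111 → 1, fb=0
33: 01110111111110 → 0, fb=0
34: 11101111111100 → 1, fb=1
35: 11011111111001 → 1, fb=1
36: 10111111110011 → 1, fb=1
37: 01111111100111 → 0, fb=0
38: 11111111001110 → 1, fb=0
39: 11111110011100 → 1, fb=1
40: 11111100111001 → 1, fb=1
41: 11111001110011 → 1, fb=1
42: 11110011100111 → 1, fb=1
43: 11100111001111 → 1, fb=1
44: 11001110011111 → 1, fb=0
45: 10011100111110 → 1, fb=1
46: 00111001111101 → 0, fb=1
47: 01110011111011 → 0, fb=0
48: 11100111110110 → 1, fb=1

1101011111011100001011010010100010111011111111001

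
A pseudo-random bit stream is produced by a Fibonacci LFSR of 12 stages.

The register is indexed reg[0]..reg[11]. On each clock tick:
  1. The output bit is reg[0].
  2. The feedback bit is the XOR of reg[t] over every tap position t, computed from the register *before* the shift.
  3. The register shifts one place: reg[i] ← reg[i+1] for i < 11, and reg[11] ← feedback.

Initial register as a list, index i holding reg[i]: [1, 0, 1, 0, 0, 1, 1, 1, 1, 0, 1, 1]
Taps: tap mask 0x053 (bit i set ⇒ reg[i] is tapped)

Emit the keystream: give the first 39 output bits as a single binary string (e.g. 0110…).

step | reg (before) | out | fb
   0 | 101001111011 | 1 | 0
   1 | 010011110110 | 0 | 1
   2 | 100111101101 | 1 | 1
   3 | 001111011011 | 0 | 1
   4 | 011110110111 | 0 | 1
   5 | 111101101111 | 1 | 1
   6 | 111011011111 | 1 | 1
   7 | 110110111111 | 1 | 0
   8 | 101101111110 | 1 | 0
   9 | 011011111100 | 0 | 1
  10 | 110111111001 | 1 | 0
  11 | 101111110010 | 1 | 1
  12 | 011111100101 | 0 | 1
  13 | 111111001011 | 1 | 1
  14 | 111110010111 | 1 | 1
  15 | 111100101111 | 1 | 1
  16 | 111001011111 | 1 | 0
  17 | 110010111110 | 1 | 0
  18 | 100101111100 | 1 | 0
  19 | 001011111000 | 0 | 0
  20 | 010111110000 | 0 | 1
  21 | 101111100001 | 1 | 1
  22 | 011111000011 | 0 | 0
  23 | 111110000110 | 1 | 1
  24 | 111100001101 | 1 | 0
  25 | 111000011010 | 1 | 0
  26 | 110000110100 | 1 | 1
  27 | 100001101001 | 1 | 0
  28 | 000011010010 | 0 | 1
  29 | 000110100101 | 0 | 0
  30 | 001101001010 | 0 | 0
  31 | 011010010100 | 0 | 0
  32 | 110100101000 | 1 | 1
  33 | 101001010001 | 1 | 1
  34 | 010010100011 | 0 | 1
  35 | 100101000111 | 1 | 1
  36 | 001010001111 | 0 | 1
  37 | 010100011111 | 0 | 1
  38 | 101000111111 | 1 | 0

101001111011011111100101111100001101001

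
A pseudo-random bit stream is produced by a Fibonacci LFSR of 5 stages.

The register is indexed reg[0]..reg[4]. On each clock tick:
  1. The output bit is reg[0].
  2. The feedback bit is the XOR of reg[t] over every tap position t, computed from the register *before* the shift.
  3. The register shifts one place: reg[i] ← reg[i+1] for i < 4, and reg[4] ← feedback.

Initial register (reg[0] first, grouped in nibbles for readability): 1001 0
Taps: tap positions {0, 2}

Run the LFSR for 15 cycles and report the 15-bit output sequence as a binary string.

k : reg_k → out_k, fb_k
0: 10010 → 1, fb=1
1: 00101 → 0, fb=1
2: 01011 → 0, fb=0
3: 10110 → 1, fb=0
4: 01100 → 0, fb=1
5: 11001 → 1, fb=1
6: 10011 → 1, fb=1
7: 00111 → 0, fb=1
8: 01111 → 0, fb=1
9: 11111 → 1, fb=0
10: 11110 → 1, fb=0
11: 11100 → 1, fb=0
12: 11000 → 1, fb=1
13: 10001 → 1, fb=1
14: 00011 → 0, fb=0

100101100111110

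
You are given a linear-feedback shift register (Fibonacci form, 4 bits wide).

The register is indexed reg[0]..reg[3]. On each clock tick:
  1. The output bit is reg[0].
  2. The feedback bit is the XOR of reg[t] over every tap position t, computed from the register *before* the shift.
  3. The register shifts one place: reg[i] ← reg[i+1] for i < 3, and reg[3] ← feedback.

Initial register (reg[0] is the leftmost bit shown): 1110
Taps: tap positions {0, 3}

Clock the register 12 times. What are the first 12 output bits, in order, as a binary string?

111010110010

k : reg_k → out_k, fb_k
0: 1110 → 1, fb=1
1: 1101 → 1, fb=0
2: 1010 → 1, fb=1
3: 0101 → 0, fb=1
4: 1011 → 1, fb=0
5: 0110 → 0, fb=0
6: 1100 → 1, fb=1
7: 1001 → 1, fb=0
8: 0010 → 0, fb=0
9: 0100 → 0, fb=0
10: 1000 → 1, fb=1
11: 0001 → 0, fb=1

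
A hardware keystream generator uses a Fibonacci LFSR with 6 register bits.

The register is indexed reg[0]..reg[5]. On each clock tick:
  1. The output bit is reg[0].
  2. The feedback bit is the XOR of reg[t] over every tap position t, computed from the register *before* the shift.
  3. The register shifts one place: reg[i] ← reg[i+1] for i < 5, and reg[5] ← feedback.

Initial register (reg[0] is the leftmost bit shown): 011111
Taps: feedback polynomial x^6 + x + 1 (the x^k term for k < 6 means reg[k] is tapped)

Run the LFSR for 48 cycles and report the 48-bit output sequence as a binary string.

k : reg_k → out_k, fb_k
0: 011111 → 0, fb=1
1: 111111 → 1, fb=0
2: 111110 → 1, fb=0
3: 111100 → 1, fb=0
4: 111000 → 1, fb=0
5: 110000 → 1, fb=0
6: 100000 → 1, fb=1
7: 000001 → 0, fb=0
8: 000010 → 0, fb=0
9: 000100 → 0, fb=0
10: 001000 → 0, fb=0
11: 010000 → 0, fb=1
12: 100001 → 1, fb=1
13: 000011 → 0, fb=0
14: 000110 → 0, fb=0
15: 001100 → 0, fb=0
16: 011000 → 0, fb=1
17: 110001 → 1, fb=0
18: 100010 → 1, fb=1
19: 000101 → 0, fb=0
20: 001010 → 0, fb=0
21: 010100 → 0, fb=1
22: 101001 → 1, fb=1
23: 010011 → 0, fb=1
24: 100111 → 1, fb=1
25: 001111 → 0, fb=0
26: 011110 → 0, fb=1
27: 111101 → 1, fb=0
28: 111010 → 1, fb=0
29: 110100 → 1, fb=0
30: 101000 → 1, fb=1
31: 010001 → 0, fb=1
32: 100011 → 1, fb=1
33: 000111 → 0, fb=0
34: 001110 → 0, fb=0
35: 011100 → 0, fb=1
36: 111001 → 1, fb=0
37: 110010 → 1, fb=0
38: 100100 → 1, fb=1
39: 001001 → 0, fb=0
40: 010010 → 0, fb=1
41: 100101 → 1, fb=1
42: 001011 → 0, fb=0
43: 010110 → 0, fb=1
44: 101101 → 1, fb=1
45: 011011 → 0, fb=1
46: 110111 → 1, fb=0
47: 101110 → 1, fb=1

011111100000100001100010100111101000111001001011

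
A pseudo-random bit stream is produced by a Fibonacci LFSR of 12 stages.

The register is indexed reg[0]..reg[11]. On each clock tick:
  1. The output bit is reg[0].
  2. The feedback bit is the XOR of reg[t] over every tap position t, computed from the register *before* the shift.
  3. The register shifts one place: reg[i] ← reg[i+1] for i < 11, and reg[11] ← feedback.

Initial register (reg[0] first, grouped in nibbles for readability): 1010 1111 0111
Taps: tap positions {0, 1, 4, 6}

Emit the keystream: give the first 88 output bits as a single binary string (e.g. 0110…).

1010111101111101100100111011011000100011000010010111110100110001100000101010000001011111

tick  register→output (feedback)
  0  101011110111→1 (1)
  1  010111101111→0 (1)
  2  101111011111→1 (0)
  3  011110111110→0 (1)
  4  111101111101→1 (1)
  5  111011111011→1 (0)
  6  110111110110→1 (0)
  7  101111101100→1 (1)
  8  011111011001→0 (0)
  9  111110110010→1 (0)
 10  111101100100→1 (1)
 11  111011001001→1 (1)
 12  110110010011→1 (1)
 13  101100100111→1 (0)
 14  011001001110→0 (1)
 15  110010011101→1 (1)
 16  100100111011→1 (0)
 17  001001110110→0 (1)
 18  010011101101→0 (1)
 19  100111011011→1 (0)
 20  001110110110→0 (0)
 21  011101101100→0 (0)
 22  111011011000→1 (1)
 23  110110110001→1 (0)
 24  101101100010→1 (0)
 25  011011000100→0 (0)
 26  110110001000→1 (1)
 27  101100010001→1 (1)
 28  011000100011→0 (0)
 29  110001000110→1 (0)
 30  100010001100→1 (0)
 31  000100011000→0 (0)
 32  001000110000→0 (1)
 33  010001100001→0 (0)
 34  100011000010→1 (0)
 35  000110000100→0 (1)
 36  001100001001→0 (0)
 37  011000010010→0 (1)
 38  110000100101→1 (1)
 39  100001001011→1 (1)
 40  000010010111→0 (1)
 41  000100101111→0 (1)
 42  001001011111→0 (0)
 43  010010111110→0 (1)
 44  100101111101→1 (0)
 45  001011111010→0 (0)
 46  010111110100→0 (1)
 47  101111101001→1 (1)
 48  011111010011→0 (0)
 49  111110100110→1 (0)
 50  111101001100→1 (0)
 51  111010011000→1 (1)
 52  110100110001→1 (1)
 53  101001100011→1 (0)
 54  010011000110→0 (0)
 55  100110001100→1 (0)
 56  001100011000→0 (0)
 57  011000110000→0 (0)
 58  110001100000→1 (1)
 59  100011000001→1 (0)
 60  000110000010→0 (1)
 61  001100000101→0 (0)
 62  011000001010→0 (1)
 63  110000010101→1 (0)
 64  100000101010→1 (0)
 65  000001010100→0 (0)
 66  000010101000→0 (0)
 67  000101010000→0 (0)
 68  001010100000→0 (0)
 69  010101000000→0 (1)
 70  101010000001→1 (0)
 71  010100000010→0 (1)
 72  101000000101→1 (1)
 73  010000001011→0 (1)
 74  100000010111→1 (1)
 75  000000101111→0 (1)
 76  000001011111→0 (0)
 77  000010111110→0 (0)
 78  000101111100→0 (1)
 79  001011111001→0 (0)
 80  010111110010→0 (1)
 81  101111100101→1 (1)
 82  011111001011→0 (0)
 83  111110010110→1 (1)
 84  111100101101→1 (1)
 85  111001011011→1 (0)
 86  110010110110→1 (0)
 87  100101101100→1 (0)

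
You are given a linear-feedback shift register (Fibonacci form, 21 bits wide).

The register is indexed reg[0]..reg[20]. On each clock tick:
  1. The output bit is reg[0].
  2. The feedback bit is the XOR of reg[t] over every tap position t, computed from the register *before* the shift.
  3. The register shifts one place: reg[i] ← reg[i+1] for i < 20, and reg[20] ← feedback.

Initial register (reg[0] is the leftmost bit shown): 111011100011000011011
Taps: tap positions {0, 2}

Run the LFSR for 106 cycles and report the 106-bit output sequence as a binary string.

1110111000110000110110101011011110011101100000110100111101011100011100111001000101101101111011101010011011

k : reg_k → out_k, fb_k
0: 111011100011000011011 → 1, fb=0
1: 110111000110000110110 → 1, fb=1
2: 101110001100001101101 → 1, fb=0
3: 011100011000011011010 → 0, fb=1
4: 111000110000110110101 → 1, fb=0
5: 110001100001101101010 → 1, fb=1
6: 100011000011011010101 → 1, fb=1
7: 000110000110110101011 → 0, fb=0
8: 001100001101101010110 → 0, fb=1
9: 011000011011010101101 → 0, fb=1
10: 110000110110101011011 → 1, fb=1
11: 100001101101010110111 → 1, fb=1
12: 000011011010101101111 → 0, fb=0
13: 000110110101011011110 → 0, fb=0
14: 001101101010110111100 → 0, fb=1
15: 011011010101101111001 → 0, fb=1
16: 110110101011011110011 → 1, fb=1
17: 101101010110111100111 → 1, fb=0
18: 011010101101111001110 → 0, fb=1
19: 110101011011110011101 → 1, fb=1
20: 101010110111100111011 → 1, fb=0
21: 010101101111001110110 → 0, fb=0
22: 101011011110011101100 → 1, fb=0
23: 010110111100111011000 → 0, fb=0
24: 101101111001110110000 → 1, fb=0
25: 011011110011101100000 → 0, fb=1
26: 110111100111011000001 → 1, fb=1
27: 101111001110110000011 → 1, fb=0
28: 011110011101100000110 → 0, fb=1
29: 111100111011000001101 → 1, fb=0
30: 111001110110000011010 → 1, fb=0
31: 110011101100000110100 → 1, fb=1
32: 100111011000001101001 → 1, fb=1
33: 001110110000011010011 → 0, fb=1
34: 011101100000110100111 → 0, fb=1
35: 111011000001101001111 → 1, fb=0
36: 110110000011010011110 → 1, fb=1
37: 101100000110100111101 → 1, fb=0
38: 011000001101001111010 → 0, fb=1
39: 110000011010011110101 → 1, fb=1
40: 100000110100111101011 → 1, fb=1
41: 000001101001111010111 → 0, fb=0
42: 000011010011110101110 → 0, fb=0
43: 000110100111101011100 → 0, fb=0
44: 001101001111010111000 → 0, fb=1
45: 011010011110101110001 → 0, fb=1
46: 110100111101011100011 → 1, fb=1
47: 101001111010111000111 → 1, fb=0
48: 010011110101110001110 → 0, fb=0
49: 100111101011100011100 → 1, fb=1
50: 001111010111000111001 → 0, fb=1
51: 011110101110001110011 → 0, fb=1
52: 111101011100011100111 → 1, fb=0
53: 111010111000111001110 → 1, fb=0
54: 110101110001110011100 → 1, fb=1
55: 101011100011100111001 → 1, fb=0
56: 010111000111001110010 → 0, fb=0
57: 101110001110011100100 → 1, fb=0
58: 011100011100111001000 → 0, fb=1
59: 111000111001110010001 → 1, fb=0
60: 110001110011100100010 → 1, fb=1
61: 100011100111001000101 → 1, fb=1
62: 000111001110010001011 → 0, fb=0
63: 001110011100100010110 → 0, fb=1
64: 011100111001000101101 → 0, fb=1
65: 111001110010001011011 → 1, fb=0
66: 110011100100010110110 → 1, fb=1
67: 100111001000101101101 → 1, fb=1
68: 001110010001011011011 → 0, fb=1
69: 011100100010110110111 → 0, fb=1
70: 111001000101101101111 → 1, fb=0
71: 110010001011011011110 → 1, fb=1
72: 100100010110110111101 → 1, fb=1
73: 001000101101101111011 → 0, fb=1
74: 010001011011011110111 → 0, fb=0
75: 100010110110111101110 → 1, fb=1
76: 000101101101111011101 → 0, fb=0
77: 001011011011110111010 → 0, fb=1
78: 010110110111101110101 → 0, fb=0
79: 101101101111011101010 → 1, fb=0
80: 011011011110111010100 → 0, fb=1
81: 110110111101110101001 → 1, fb=1
82: 101101111011101010011 → 1, fb=0
83: 011011110111010100110 → 0, fb=1
84: 110111101110101001101 → 1, fb=1
85: 101111011101010011011 → 1, fb=0
86: 011110111010100110110 → 0, fb=1
87: 111101110101001101101 → 1, fb=0
88: 111011101010011011010 → 1, fb=0
89: 110111010100110110100 → 1, fb=1
90: 101110101001101101001 → 1, fb=0
91: 011101010011011010010 → 0, fb=1
92: 111010100110110100101 → 1, fb=0
93: 110101001101101001010 → 1, fb=1
94: 101010011011010010101 → 1, fb=0
95: 010100110110100101010 → 0, fb=0
96: 101001101101001010100 → 1, fb=0
97: 010011011010010101000 → 0, fb=0
98: 100110110100101010000 → 1, fb=1
99: 001101101001010100001 → 0, fb=1
100: 011011010010101000011 → 0, fb=1
101: 110110100101010000111 → 1, fb=1
102: 101101001010100001111 → 1, fb=0
103: 011010010101000011110 → 0, fb=1
104: 110100101010000111101 → 1, fb=1
105: 101001010100001111011 → 1, fb=0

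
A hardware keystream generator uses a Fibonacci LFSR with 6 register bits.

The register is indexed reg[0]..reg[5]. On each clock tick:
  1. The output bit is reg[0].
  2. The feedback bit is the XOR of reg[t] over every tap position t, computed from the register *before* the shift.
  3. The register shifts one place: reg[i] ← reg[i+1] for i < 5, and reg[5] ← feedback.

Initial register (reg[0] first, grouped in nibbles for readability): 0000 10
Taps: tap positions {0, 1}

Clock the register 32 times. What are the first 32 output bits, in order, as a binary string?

00001000011000101001111010001110

tick  register→output (feedback)
  0  000010→0 (0)
  1  000100→0 (0)
  2  001000→0 (0)
  3  010000→0 (1)
  4  100001→1 (1)
  5  000011→0 (0)
  6  000110→0 (0)
  7  001100→0 (0)
  8  011000→0 (1)
  9  110001→1 (0)
 10  100010→1 (1)
 11  000101→0 (0)
 12  001010→0 (0)
 13  010100→0 (1)
 14  101001→1 (1)
 15  010011→0 (1)
 16  100111→1 (1)
 17  001111→0 (0)
 18  011110→0 (1)
 19  111101→1 (0)
 20  111010→1 (0)
 21  110100→1 (0)
 22  101000→1 (1)
 23  010001→0 (1)
 24  100011→1 (1)
 25  000111→0 (0)
 26  001110→0 (0)
 27  011100→0 (1)
 28  111001→1 (0)
 29  110010→1 (0)
 30  100100→1 (1)
 31  001001→0 (0)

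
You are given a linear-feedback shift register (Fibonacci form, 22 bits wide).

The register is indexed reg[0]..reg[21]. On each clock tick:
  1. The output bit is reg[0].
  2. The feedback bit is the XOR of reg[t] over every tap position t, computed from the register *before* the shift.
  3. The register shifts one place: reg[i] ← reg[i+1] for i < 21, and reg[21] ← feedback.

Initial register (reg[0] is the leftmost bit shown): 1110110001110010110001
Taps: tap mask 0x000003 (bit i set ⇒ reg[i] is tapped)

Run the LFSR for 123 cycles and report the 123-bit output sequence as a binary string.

111011000111001011000100110100100101110100110101110110111001110101111001101100101001111000101011010111101000100111110111100

k : reg_k → out_k, fb_k
0: 1110110001110010110001 → 1, fb=0
1: 1101100011100101100010 → 1, fb=0
2: 1011000111001011000100 → 1, fb=1
3: 0110001110010110001001 → 0, fb=1
4: 1100011100101100010011 → 1, fb=0
5: 1000111001011000100110 → 1, fb=1
6: 0001110010110001001101 → 0, fb=0
7: 0011100101100010011010 → 0, fb=0
8: 0111001011000100110100 → 0, fb=1
9: 1110010110001001101001 → 1, fb=0
10: 1100101100010011010010 → 1, fb=0
11: 1001011000100110100100 → 1, fb=1
12: 0010110001001101001001 → 0, fb=0
13: 0101100010011010010010 → 0, fb=1
14: 1011000100110100100101 → 1, fb=1
15: 0110001001101001001011 → 0, fb=1
16: 1100010011010010010111 → 1, fb=0
17: 1000100110100100101110 → 1, fb=1
18: 0001001101001001011101 → 0, fb=0
19: 0010011010010010111010 → 0, fb=0
20: 0100110100100101110100 → 0, fb=1
21: 1001101001001011101001 → 1, fb=1
22: 0011010010010111010011 → 0, fb=0
23: 0110100100101110100110 → 0, fb=1
24: 1101001001011101001101 → 1, fb=0
25: 1010010010111010011010 → 1, fb=1
26: 0100100101110100110101 → 0, fb=1
27: 1001001011101001101011 → 1, fb=1
28: 0010010111010011010111 → 0, fb=0
29: 0100101110100110101110 → 0, fb=1
30: 1001011101001101011101 → 1, fb=1
31: 0010111010011010111011 → 0, fb=0
32: 0101110100110101110110 → 0, fb=1
33: 1011101001101011101101 → 1, fb=1
34: 0111010011010111011011 → 0, fb=1
35: 1110100110101110110111 → 1, fb=0
36: 1101001101011101101110 → 1, fb=0
37: 1010011010111011011100 → 1, fb=1
38: 0100110101110110111001 → 0, fb=1
39: 1001101011101101110011 → 1, fb=1
40: 0011010111011011100111 → 0, fb=0
41: 0110101110110111001110 → 0, fb=1
42: 1101011101101110011101 → 1, fb=0
43: 1010111011011100111010 → 1, fb=1
44: 0101110110111001110101 → 0, fb=1
45: 1011101101110011101011 → 1, fb=1
46: 0111011011100111010111 → 0, fb=1
47: 1110110111001110101111 → 1, fb=0
48: 1101101110011101011110 → 1, fb=0
49: 1011011100111010111100 → 1, fb=1
50: 0110111001110101111001 → 0, fb=1
51: 1101110011101011110011 → 1, fb=0
52: 1011100111010111100110 → 1, fb=1
53: 0111001110101111001101 → 0, fb=1
54: 1110011101011110011011 → 1, fb=0
55: 1100111010111100110110 → 1, fb=0
56: 1001110101111001101100 → 1, fb=1
57: 0011101011110011011001 → 0, fb=0
58: 0111010111100110110010 → 0, fb=1
59: 1110101111001101100101 → 1, fb=0
60: 1101011110011011001010 → 1, fb=0
61: 1010111100110110010100 → 1, fb=1
62: 0101111001101100101001 → 0, fb=1
63: 1011110011011001010011 → 1, fb=1
64: 0111100110110010100111 → 0, fb=1
65: 1111001101100101001111 → 1, fb=0
66: 1110011011001010011110 → 1, fb=0
67: 1100110110010100111100 → 1, fb=0
68: 1001101100101001111000 → 1, fb=1
69: 0011011001010011110001 → 0, fb=0
70: 0110110010100111100010 → 0, fb=1
71: 1101100101001111000101 → 1, fb=0
72: 1011001010011110001010 → 1, fb=1
73: 0110010100111100010101 → 0, fb=1
74: 1100101001111000101011 → 1, fb=0
75: 1001010011110001010110 → 1, fb=1
76: 0010100111100010101101 → 0, fb=0
77: 0101001111000101011010 → 0, fb=1
78: 1010011110001010110101 → 1, fb=1
79: 0100111100010101101011 → 0, fb=1
80: 1001111000101011010111 → 1, fb=1
81: 0011110001010110101111 → 0, fb=0
82: 0111100010101101011110 → 0, fb=1
83: 1111000101011010111101 → 1, fb=0
84: 1110001010110101111010 → 1, fb=0
85: 1100010101101011110100 → 1, fb=0
86: 1000101011010111101000 → 1, fb=1
87: 0001010110101111010001 → 0, fb=0
88: 0010101101011110100010 → 0, fb=0
89: 0101011010111101000100 → 0, fb=1
90: 1010110101111010001001 → 1, fb=1
91: 0101101011110100010011 → 0, fb=1
92: 1011010111101000100111 → 1, fb=1
93: 0110101111010001001111 → 0, fb=1
94: 1101011110100010011111 → 1, fb=0
95: 1010111101000100111110 → 1, fb=1
96: 0101111010001001111101 → 0, fb=1
97: 1011110100010011111011 → 1, fb=1
98: 0111101000100111110111 → 0, fb=1
99: 1111010001001111101111 → 1, fb=0
100: 1110100010011111011110 → 1, fb=0
101: 1101000100111110111100 → 1, fb=0
102: 1010001001111101111000 → 1, fb=1
103: 0100010011111011110001 → 0, fb=1
104: 1000100111110111100011 → 1, fb=1
105: 0001001111101111000111 → 0, fb=0
106: 0010011111011110001110 → 0, fb=0
107: 0100111110111100011100 → 0, fb=1
108: 1001111101111000111001 → 1, fb=1
109: 0011111011110001110011 → 0, fb=0
110: 0111110111100011100110 → 0, fb=1
111: 1111101111000111001101 → 1, fb=0
112: 1111011110001110011010 → 1, fb=0
113: 1110111100011100110100 → 1, fb=0
114: 1101111000111001101000 → 1, fb=0
115: 1011110001110011010000 → 1, fb=1
116: 0111100011100110100001 → 0, fb=1
117: 1111000111001101000011 → 1, fb=0
118: 1110001110011010000110 → 1, fb=0
119: 1100011100110100001100 → 1, fb=0
120: 1000111001101000011000 → 1, fb=1
121: 0001110011010000110001 → 0, fb=0
122: 0011100110100001100010 → 0, fb=0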